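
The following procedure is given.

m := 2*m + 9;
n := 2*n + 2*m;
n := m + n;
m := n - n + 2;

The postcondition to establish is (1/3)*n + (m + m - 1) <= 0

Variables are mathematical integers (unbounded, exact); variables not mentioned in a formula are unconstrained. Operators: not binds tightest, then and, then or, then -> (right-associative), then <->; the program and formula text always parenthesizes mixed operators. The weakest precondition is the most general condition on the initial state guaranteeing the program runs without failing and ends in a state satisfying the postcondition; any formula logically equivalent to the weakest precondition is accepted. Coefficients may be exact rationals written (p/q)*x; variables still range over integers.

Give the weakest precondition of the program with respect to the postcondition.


Working backward. After the program, the postcondition (1/3)*n + (m + m - 1) <= 0 must hold; in canonical form it is 2*m + (1/3)*n <= 1.
Before m := n - n + 2: (1/3)*n <= -3
Before n := m + n: (1/3)*m + (1/3)*n <= -3
Before n := 2*n + 2*m: m + (2/3)*n <= -3
Before m := 2*m + 9: 2*m + (2/3)*n <= -12
Answer: WP = 2*m + (2/3)*n <= -12


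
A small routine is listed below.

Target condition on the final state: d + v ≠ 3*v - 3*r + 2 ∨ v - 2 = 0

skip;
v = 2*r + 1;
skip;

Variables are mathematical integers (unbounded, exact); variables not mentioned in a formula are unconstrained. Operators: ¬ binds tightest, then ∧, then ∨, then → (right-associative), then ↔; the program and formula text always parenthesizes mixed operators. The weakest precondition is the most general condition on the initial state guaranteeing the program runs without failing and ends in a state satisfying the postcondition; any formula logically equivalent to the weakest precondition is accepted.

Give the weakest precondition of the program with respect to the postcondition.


Working backward. After the program, the postcondition d + v ≠ 3*v - 3*r + 2 ∨ v - 2 = 0 must hold; in canonical form it is d + 3*r ≠ 2*v + 2 ∨ v = 2.
Before skip: d + 3*r ≠ 2*v + 2 ∨ v = 2
Before v := 2*r + 1: d ≠ r + 4 ∨ 2*r = 1
Before skip: d ≠ r + 4 ∨ 2*r = 1
Answer: WP = d ≠ r + 4 ∨ 2*r = 1


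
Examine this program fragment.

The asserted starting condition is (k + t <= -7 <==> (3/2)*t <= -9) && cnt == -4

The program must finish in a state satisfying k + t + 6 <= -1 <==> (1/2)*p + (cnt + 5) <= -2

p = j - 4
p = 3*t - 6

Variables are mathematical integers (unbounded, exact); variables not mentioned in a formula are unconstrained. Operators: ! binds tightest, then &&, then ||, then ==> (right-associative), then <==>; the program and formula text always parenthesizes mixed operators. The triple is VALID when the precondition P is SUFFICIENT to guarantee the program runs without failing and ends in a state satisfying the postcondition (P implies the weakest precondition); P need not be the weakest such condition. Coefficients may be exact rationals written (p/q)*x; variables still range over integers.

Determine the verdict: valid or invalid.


Working backward. After the program, the postcondition k + t + 6 <= -1 <==> (1/2)*p + (cnt + 5) <= -2 must hold; in canonical form it is k + t <= -7 <==> cnt + (1/2)*p <= -7.
Before p := 3*t - 6: k + t <= -7 <==> cnt + (3/2)*t <= -4
Before p := j - 4: k + t <= -7 <==> cnt + (3/2)*t <= -4
The weakest precondition is k + t <= -7 <==> cnt + (3/2)*t <= -4.
Check whether (k + t <= -7 <==> (3/2)*t <= -9) && cnt == -4 implies it.
Countermodel: at the initial state cnt = -4, k = -6, t = 0, the precondition holds but the weakest precondition fails.
Answer: invalid


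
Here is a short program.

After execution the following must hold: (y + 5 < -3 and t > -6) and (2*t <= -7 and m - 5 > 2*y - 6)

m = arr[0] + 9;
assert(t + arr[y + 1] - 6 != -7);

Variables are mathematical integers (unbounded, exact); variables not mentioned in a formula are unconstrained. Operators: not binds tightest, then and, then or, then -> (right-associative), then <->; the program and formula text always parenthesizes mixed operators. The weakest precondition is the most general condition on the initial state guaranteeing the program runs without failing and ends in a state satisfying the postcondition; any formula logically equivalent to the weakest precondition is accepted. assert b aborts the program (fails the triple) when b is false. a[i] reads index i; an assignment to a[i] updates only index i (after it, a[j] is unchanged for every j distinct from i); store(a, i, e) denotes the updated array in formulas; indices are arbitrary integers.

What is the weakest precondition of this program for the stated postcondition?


Working backward. After the program, the postcondition (y + 5 < -3 and t > -6) and (2*t <= -7 and m - 5 > 2*y - 6) must hold; in canonical form it is y < -8 and t > -6 and 2*t <= -7 and m > 2*y - 1.
Before assert t + arr[y + 1] - 6 != -7: arr[y + 1] + t != -1 and y < -8 and t > -6 and 2*t <= -7 and m > 2*y - 1
Before m := arr[0] + 9: arr[y + 1] + t != -1 and y < -8 and t > -6 and 2*t <= -7 and arr[0] > 2*y - 10
Answer: WP = arr[y + 1] + t != -1 and y < -8 and t > -6 and 2*t <= -7 and arr[0] > 2*y - 10


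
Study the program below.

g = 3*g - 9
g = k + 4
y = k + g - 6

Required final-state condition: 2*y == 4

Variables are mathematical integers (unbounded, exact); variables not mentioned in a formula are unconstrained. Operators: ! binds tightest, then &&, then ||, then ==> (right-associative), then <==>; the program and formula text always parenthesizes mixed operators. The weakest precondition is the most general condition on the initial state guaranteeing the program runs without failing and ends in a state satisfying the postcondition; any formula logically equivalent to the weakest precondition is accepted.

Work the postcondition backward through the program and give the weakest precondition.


Working backward. After the program, 2*y == 4 must hold.
Before y := k + g - 6: 2*g + 2*k == 16
Before g := k + 4: 4*k == 8
Before g := 3*g - 9: 4*k == 8
Answer: WP = 4*k == 8


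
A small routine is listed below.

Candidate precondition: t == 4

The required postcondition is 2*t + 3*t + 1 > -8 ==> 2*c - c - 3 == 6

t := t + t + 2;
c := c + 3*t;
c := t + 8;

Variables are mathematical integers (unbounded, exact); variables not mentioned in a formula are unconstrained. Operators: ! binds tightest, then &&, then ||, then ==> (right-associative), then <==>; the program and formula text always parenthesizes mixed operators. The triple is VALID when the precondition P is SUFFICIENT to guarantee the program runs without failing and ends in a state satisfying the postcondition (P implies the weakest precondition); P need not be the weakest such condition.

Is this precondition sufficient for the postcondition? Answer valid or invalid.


Working backward. After the program, the postcondition 2*t + 3*t + 1 > -8 ==> 2*c - c - 3 == 6 must hold; in canonical form it is 5*t > -9 ==> c == 9.
Before c := t + 8: 5*t > -9 ==> t == 1
Before c := c + 3*t: 5*t > -9 ==> t == 1
Before t := t + t + 2: 10*t > -19 ==> 2*t == -1
The weakest precondition is 10*t > -19 ==> 2*t == -1.
Check whether t == 4 implies it.
Countermodel: at the initial state t = 4, the precondition holds but the weakest precondition fails.
Answer: invalid


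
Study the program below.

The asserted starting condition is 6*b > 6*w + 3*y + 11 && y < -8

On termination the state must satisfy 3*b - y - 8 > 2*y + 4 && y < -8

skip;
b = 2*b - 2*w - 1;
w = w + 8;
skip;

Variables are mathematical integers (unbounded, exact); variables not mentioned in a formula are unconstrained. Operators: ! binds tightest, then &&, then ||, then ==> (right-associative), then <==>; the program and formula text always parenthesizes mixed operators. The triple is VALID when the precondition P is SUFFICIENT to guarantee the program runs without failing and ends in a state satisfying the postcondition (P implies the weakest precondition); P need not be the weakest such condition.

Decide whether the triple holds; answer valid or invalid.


Working backward. After the program, the postcondition 3*b - y - 8 > 2*y + 4 && y < -8 must hold; in canonical form it is 3*b > 3*y + 12 && y < -8.
Before skip: 3*b > 3*y + 12 && y < -8
Before w := w + 8: 3*b > 3*y + 12 && y < -8
Before b := 2*b - 2*w - 1: 6*b > 6*w + 3*y + 15 && y < -8
Before skip: 6*b > 6*w + 3*y + 15 && y < -8
The weakest precondition is 6*b > 6*w + 3*y + 15 && y < -8.
Check whether 6*b > 6*w + 3*y + 11 && y < -8 implies it.
Countermodel: at the initial state b = 0, w = 2, y = -9, the precondition holds but the weakest precondition fails.
Answer: invalid


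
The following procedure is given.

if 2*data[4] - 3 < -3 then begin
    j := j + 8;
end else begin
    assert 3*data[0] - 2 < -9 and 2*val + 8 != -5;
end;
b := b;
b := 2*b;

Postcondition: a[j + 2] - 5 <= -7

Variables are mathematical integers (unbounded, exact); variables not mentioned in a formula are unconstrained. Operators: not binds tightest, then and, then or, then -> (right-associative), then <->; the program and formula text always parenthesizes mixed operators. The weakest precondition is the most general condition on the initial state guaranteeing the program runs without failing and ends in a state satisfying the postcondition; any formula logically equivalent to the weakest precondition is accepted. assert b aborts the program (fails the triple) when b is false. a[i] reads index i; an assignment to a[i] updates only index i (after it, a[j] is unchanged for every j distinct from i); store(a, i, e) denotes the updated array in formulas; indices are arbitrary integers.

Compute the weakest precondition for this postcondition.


Working backward. After the program, the postcondition a[j + 2] - 5 <= -7 must hold; in canonical form it is a[j + 2] <= -2.
Before b := 2*b: a[j + 2] <= -2
Before b := b: a[j + 2] <= -2
Then branch requires a[j + 10] <= -2; else branch requires 3*data[0] < -7 and 2*val != -13 and a[j + 2] <= -2.
Before the if: (2*data[4] < 0 -> a[j + 10] <= -2) and ((not (2*data[4] < 0)) -> (3*data[0] < -7 and 2*val != -13 and a[j + 2] <= -2))
Answer: WP = (2*data[4] < 0 -> a[j + 10] <= -2) and ((not (2*data[4] < 0)) -> (3*data[0] < -7 and 2*val != -13 and a[j + 2] <= -2))


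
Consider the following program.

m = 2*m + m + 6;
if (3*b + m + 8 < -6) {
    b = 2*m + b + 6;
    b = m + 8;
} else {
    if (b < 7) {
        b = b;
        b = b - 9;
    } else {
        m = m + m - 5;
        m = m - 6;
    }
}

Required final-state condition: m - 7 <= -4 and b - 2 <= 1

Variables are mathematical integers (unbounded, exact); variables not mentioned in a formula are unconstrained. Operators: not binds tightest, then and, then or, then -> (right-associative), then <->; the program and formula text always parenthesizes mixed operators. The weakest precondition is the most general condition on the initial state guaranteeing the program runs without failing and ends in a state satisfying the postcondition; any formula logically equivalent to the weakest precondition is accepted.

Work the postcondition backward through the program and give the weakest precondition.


Working backward. After the program, the postcondition m - 7 <= -4 and b - 2 <= 1 must hold; in canonical form it is m <= 3 and b <= 3.
Then branch requires m <= 3 and m <= -5; else branch requires (b < 7 -> (m <= 3 and b <= 12)) and ((not (b < 7)) -> (2*m <= 14 and b <= 3)).
Before the if: (3*b + m < -14 -> (m <= 3 and m <= -5)) and ((not (3*b + m < -14)) -> ((b < 7 -> (m <= 3 and b <= 12)) and ((not (b < 7)) -> (2*m <= 14 and b <= 3))))
Before m := 2*m + m + 6: (3*b + 3*m < -20 -> (3*m <= -3 and 3*m <= -11)) and ((not (3*b + 3*m < -20)) -> ((b < 7 -> (3*m <= -3 and b <= 12)) and ((not (b < 7)) -> (6*m <= 2 and b <= 3))))
Answer: WP = (3*b + 3*m < -20 -> (3*m <= -3 and 3*m <= -11)) and ((not (3*b + 3*m < -20)) -> ((b < 7 -> (3*m <= -3 and b <= 12)) and ((not (b < 7)) -> (6*m <= 2 and b <= 3))))


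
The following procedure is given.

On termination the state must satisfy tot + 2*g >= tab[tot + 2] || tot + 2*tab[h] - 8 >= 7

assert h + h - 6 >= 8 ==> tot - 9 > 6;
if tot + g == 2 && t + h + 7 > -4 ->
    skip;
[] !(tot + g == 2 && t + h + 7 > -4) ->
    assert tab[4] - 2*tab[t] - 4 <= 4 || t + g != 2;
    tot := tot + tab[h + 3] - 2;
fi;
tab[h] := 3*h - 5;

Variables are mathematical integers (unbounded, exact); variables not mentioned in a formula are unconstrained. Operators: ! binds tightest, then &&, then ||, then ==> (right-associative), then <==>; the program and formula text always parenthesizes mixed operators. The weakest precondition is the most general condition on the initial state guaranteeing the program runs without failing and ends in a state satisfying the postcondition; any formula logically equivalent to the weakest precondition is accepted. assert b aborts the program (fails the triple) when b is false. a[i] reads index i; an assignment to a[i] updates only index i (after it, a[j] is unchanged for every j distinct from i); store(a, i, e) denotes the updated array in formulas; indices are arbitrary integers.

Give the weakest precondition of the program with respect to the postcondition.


Working backward. After the program, the postcondition tot + 2*g >= tab[tot + 2] || tot + 2*tab[h] - 8 >= 7 must hold; in canonical form it is 2*g + tot >= tab[tot + 2] || 2*tab[h] + tot >= 15.
Before tab[h] := 3*h - 5: 2*g + tot >= store(tab, h, 3*h - 5)[tot + 2] || 2*store(tab, h, 3*h - 5)[h] + tot >= 15
Then branch requires 2*g + tot >= store(tab, h, 3*h - 5)[tot + 2] || 2*store(tab, h, 3*h - 5)[h] + tot >= 15; else branch requires (tab[4] <= 2*tab[t] + 8 || g + t != 2) && (tab[h + 3] + 2*g + tot >= store(tab, h, 3*h - 5)[tab[h + 3] + tot] + 2 || tab[h + 3] + 2*store(tab, h, 3*h - 5)[h] + tot >= 17).
Before the if: ((g + tot == 2 && h + t > -11) ==> (2*g + tot >= store(tab, h, 3*h - 5)[tot + 2] || 2*store(tab, h, 3*h - 5)[h] + tot >= 15)) && ((!(g + tot == 2 && h + t > -11)) ==> ((tab[4] <= 2*tab[t] + 8 || g + t != 2) && (tab[h + 3] + 2*g + tot >= store(tab, h, 3*h - 5)[tab[h + 3] + tot] + 2 || tab[h + 3] + 2*store(tab, h, 3*h - 5)[h] + tot >= 17)))
Before assert h + h - 6 >= 8 ==> tot - 9 > 6: (2*h >= 14 ==> tot > 15) && ((g + tot == 2 && h + t > -11) ==> (2*g + tot >= store(tab, h, 3*h - 5)[tot + 2] || 2*store(tab, h, 3*h - 5)[h] + tot >= 15)) && ((!(g + tot == 2 && h + t > -11)) ==> ((tab[4] <= 2*tab[t] + 8 || g + t != 2) && (tab[h + 3] + 2*g + tot >= store(tab, h, 3*h - 5)[tab[h + 3] + tot] + 2 || tab[h + 3] + 2*store(tab, h, 3*h - 5)[h] + tot >= 17)))
Answer: WP = (2*h >= 14 ==> tot > 15) && ((g + tot == 2 && h + t > -11) ==> (2*g + tot >= store(tab, h, 3*h - 5)[tot + 2] || 2*store(tab, h, 3*h - 5)[h] + tot >= 15)) && ((!(g + tot == 2 && h + t > -11)) ==> ((tab[4] <= 2*tab[t] + 8 || g + t != 2) && (tab[h + 3] + 2*g + tot >= store(tab, h, 3*h - 5)[tab[h + 3] + tot] + 2 || tab[h + 3] + 2*store(tab, h, 3*h - 5)[h] + tot >= 17)))


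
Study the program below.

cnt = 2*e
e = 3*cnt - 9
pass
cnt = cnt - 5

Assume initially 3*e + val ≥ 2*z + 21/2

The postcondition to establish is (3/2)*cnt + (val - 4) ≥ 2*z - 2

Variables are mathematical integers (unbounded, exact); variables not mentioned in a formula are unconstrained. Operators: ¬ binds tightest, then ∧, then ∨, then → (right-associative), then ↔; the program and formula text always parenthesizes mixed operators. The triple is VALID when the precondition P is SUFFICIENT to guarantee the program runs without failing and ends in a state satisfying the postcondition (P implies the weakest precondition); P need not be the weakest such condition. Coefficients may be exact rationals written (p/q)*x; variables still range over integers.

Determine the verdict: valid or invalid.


Working backward. After the program, the postcondition (3/2)*cnt + (val - 4) ≥ 2*z - 2 must hold; in canonical form it is (3/2)*cnt + val ≥ 2*z + 2.
Before cnt := cnt - 5: (3/2)*cnt + val ≥ 2*z + 19/2
Before skip: (3/2)*cnt + val ≥ 2*z + 19/2
Before e := 3*cnt - 9: (3/2)*cnt + val ≥ 2*z + 19/2
Before cnt := 2*e: 3*e + val ≥ 2*z + 19/2
The weakest precondition is 3*e + val ≥ 2*z + 19/2.
Check whether 3*e + val ≥ 2*z + 21/2 implies it.
Every state satisfying the precondition satisfies the weakest precondition: the implication holds.
Answer: valid


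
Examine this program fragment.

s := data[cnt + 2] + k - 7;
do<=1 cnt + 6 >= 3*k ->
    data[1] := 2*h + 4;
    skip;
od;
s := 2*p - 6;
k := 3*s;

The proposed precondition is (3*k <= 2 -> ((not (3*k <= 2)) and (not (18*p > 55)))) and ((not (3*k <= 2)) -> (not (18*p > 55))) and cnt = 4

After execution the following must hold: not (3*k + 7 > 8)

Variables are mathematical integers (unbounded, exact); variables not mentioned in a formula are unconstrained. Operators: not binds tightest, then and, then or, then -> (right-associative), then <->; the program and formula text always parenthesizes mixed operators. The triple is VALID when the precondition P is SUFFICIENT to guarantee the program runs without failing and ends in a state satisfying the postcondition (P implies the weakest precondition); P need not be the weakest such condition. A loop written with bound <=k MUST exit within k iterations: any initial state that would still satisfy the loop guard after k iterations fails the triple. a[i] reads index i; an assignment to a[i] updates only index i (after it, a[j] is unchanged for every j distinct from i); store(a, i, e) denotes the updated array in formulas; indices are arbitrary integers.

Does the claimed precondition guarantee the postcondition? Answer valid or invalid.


Working backward. After the program, the postcondition not (3*k + 7 > 8) must hold; in canonical form it is not (3*k > 1).
Before k := 3*s: not (9*s > 1)
Before s := 2*p - 6: not (18*p > 55)
Before the loop (bound <=1), unroll the exhaustion recursion (WP_0 = exit-now case; WP_j = one more guarded iteration, up to j = 1):
  WP_0: (not (cnt >= 3*k - 6)) and (not (18*p > 55))
  WP_1: (cnt >= 3*k - 6 -> ((not (cnt >= 3*k - 6)) and (not (18*p > 55)))) and ((not (cnt >= 3*k - 6)) -> (not (18*p > 55)))
So before the loop: (cnt >= 3*k - 6 -> ((not (cnt >= 3*k - 6)) and (not (18*p > 55)))) and ((not (cnt >= 3*k - 6)) -> (not (18*p > 55)))
Before s := data[cnt + 2] + k - 7: (cnt >= 3*k - 6 -> ((not (cnt >= 3*k - 6)) and (not (18*p > 55)))) and ((not (cnt >= 3*k - 6)) -> (not (18*p > 55)))
The weakest precondition is (cnt >= 3*k - 6 -> ((not (cnt >= 3*k - 6)) and (not (18*p > 55)))) and ((not (cnt >= 3*k - 6)) -> (not (18*p > 55))).
Check whether (3*k <= 2 -> ((not (3*k <= 2)) and (not (18*p > 55)))) and ((not (3*k <= 2)) -> (not (18*p > 55))) and cnt = 4 implies it.
Countermodel: at the initial state cnt = 4, k = 1, p = 3, the precondition holds but the weakest precondition fails.
Answer: invalid


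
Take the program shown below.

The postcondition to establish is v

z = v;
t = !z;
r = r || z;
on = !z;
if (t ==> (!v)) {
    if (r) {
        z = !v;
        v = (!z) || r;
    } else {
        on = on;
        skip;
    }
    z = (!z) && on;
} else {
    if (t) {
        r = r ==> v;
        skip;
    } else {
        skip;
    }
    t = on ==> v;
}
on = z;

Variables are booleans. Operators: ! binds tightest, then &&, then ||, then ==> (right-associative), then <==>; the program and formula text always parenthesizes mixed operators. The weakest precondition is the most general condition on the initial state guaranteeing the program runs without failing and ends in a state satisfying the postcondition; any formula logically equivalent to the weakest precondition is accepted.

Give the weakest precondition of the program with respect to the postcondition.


Working backward. After the program, v must hold.
Before on := z: v
Then branch requires (r ==> (v || r)) && ((!r) ==> v); else branch requires (t ==> v) && ((!t) ==> v).
Before the if: ((t ==> (!v)) ==> ((r ==> (v || r)) && ((!r) ==> v))) && ((!(t ==> (!v))) ==> ((t ==> v) && ((!t) ==> v)))
Before on := !z: ((t ==> (!v)) ==> ((r ==> (v || r)) && ((!r) ==> v))) && ((!(t ==> (!v))) ==> ((t ==> v) && ((!t) ==> v)))
Before r := r || z: ((t ==> (!v)) ==> (((r || z) ==> (v || r || z)) && ((!(r || z)) ==> v))) && ((!(t ==> (!v))) ==> ((t ==> v) && ((!t) ==> v)))
Before t := !z: (((!z) ==> (!v)) ==> (((r || z) ==> (v || r || z)) && ((!(r || z)) ==> v))) && ((!((!z) ==> (!v))) ==> (((!z) ==> v) && (z ==> v)))
Before z := v: ((r || v) ==> (v || r)) && ((!(r || v)) ==> v)
Answer: WP = ((r || v) ==> (v || r)) && ((!(r || v)) ==> v)


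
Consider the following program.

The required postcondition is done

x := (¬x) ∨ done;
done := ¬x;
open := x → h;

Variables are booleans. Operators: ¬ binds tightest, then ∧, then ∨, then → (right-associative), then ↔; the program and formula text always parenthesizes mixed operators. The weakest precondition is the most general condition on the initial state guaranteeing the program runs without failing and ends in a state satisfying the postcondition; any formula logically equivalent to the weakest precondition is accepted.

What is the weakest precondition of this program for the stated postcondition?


Working backward. After the program, done must hold.
Before open := x → h: done
Before done := ¬x: ¬x
Before x := (¬x) ∨ done: ¬((¬x) ∨ done)
Answer: WP = ¬((¬x) ∨ done)


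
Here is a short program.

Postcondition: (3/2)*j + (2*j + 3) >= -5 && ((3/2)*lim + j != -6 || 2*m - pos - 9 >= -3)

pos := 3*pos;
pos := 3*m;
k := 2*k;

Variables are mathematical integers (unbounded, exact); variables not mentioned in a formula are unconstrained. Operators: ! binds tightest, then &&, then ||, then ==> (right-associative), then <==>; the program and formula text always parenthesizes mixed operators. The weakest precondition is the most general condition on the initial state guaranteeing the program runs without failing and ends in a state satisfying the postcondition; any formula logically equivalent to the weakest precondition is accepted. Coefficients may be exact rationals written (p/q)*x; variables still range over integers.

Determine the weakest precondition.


Working backward. After the program, the postcondition (3/2)*j + (2*j + 3) >= -5 && ((3/2)*lim + j != -6 || 2*m - pos - 9 >= -3) must hold; in canonical form it is (7/2)*j >= -8 && (j + (3/2)*lim != -6 || 2*m >= pos + 6).
Before k := 2*k: (7/2)*j >= -8 && (j + (3/2)*lim != -6 || 2*m >= pos + 6)
Before pos := 3*m: (7/2)*j >= -8 && (j + (3/2)*lim != -6 || m <= -6)
Before pos := 3*pos: (7/2)*j >= -8 && (j + (3/2)*lim != -6 || m <= -6)
Answer: WP = (7/2)*j >= -8 && (j + (3/2)*lim != -6 || m <= -6)


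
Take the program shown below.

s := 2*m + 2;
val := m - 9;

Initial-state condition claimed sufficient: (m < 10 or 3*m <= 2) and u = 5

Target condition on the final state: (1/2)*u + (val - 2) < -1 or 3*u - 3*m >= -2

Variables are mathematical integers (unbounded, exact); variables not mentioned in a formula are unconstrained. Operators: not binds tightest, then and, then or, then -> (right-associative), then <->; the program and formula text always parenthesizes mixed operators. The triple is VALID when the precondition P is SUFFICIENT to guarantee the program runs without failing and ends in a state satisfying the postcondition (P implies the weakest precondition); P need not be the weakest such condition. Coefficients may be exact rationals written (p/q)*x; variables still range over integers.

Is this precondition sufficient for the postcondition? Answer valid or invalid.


Working backward. After the program, the postcondition (1/2)*u + (val - 2) < -1 or 3*u - 3*m >= -2 must hold; in canonical form it is (1/2)*u + val < 1 or 3*u >= 3*m - 2.
Before val := m - 9: m + (1/2)*u < 10 or 3*u >= 3*m - 2
Before s := 2*m + 2: m + (1/2)*u < 10 or 3*u >= 3*m - 2
The weakest precondition is m + (1/2)*u < 10 or 3*u >= 3*m - 2.
Check whether (m < 10 or 3*m <= 2) and u = 5 implies it.
Countermodel: at the initial state m = 8, u = 5, the precondition holds but the weakest precondition fails.
Answer: invalid


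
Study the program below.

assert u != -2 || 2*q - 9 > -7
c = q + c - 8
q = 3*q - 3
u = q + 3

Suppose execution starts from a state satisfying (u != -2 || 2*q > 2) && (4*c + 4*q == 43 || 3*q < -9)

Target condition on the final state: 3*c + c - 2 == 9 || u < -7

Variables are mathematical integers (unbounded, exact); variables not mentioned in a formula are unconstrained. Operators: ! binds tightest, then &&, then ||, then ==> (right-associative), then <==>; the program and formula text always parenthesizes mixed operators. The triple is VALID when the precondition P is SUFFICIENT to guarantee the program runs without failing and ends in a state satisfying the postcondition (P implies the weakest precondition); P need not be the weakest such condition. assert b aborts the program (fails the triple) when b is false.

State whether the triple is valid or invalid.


Working backward. After the program, the postcondition 3*c + c - 2 == 9 || u < -7 must hold; in canonical form it is 4*c == 11 || u < -7.
Before u := q + 3: 4*c == 11 || q < -10
Before q := 3*q - 3: 4*c == 11 || 3*q < -7
Before c := q + c - 8: 4*c + 4*q == 43 || 3*q < -7
Before assert u != -2 || 2*q - 9 > -7: (u != -2 || 2*q > 2) && (4*c + 4*q == 43 || 3*q < -7)
The weakest precondition is (u != -2 || 2*q > 2) && (4*c + 4*q == 43 || 3*q < -7).
Check whether (u != -2 || 2*q > 2) && (4*c + 4*q == 43 || 3*q < -9) implies it.
Every state satisfying the precondition satisfies the weakest precondition: the implication holds.
Answer: valid


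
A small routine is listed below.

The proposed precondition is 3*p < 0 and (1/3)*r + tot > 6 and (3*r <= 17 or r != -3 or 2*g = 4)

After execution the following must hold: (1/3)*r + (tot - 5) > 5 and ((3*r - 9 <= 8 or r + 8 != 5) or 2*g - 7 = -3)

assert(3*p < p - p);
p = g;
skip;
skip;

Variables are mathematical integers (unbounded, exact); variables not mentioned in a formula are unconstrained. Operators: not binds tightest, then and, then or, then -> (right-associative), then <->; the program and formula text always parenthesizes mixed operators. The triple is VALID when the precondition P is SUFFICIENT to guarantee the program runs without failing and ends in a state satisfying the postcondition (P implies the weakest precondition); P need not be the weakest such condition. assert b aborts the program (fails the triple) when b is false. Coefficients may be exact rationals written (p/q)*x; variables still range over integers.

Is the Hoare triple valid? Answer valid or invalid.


Working backward. After the program, the postcondition (1/3)*r + (tot - 5) > 5 and ((3*r - 9 <= 8 or r + 8 != 5) or 2*g - 7 = -3) must hold; in canonical form it is (1/3)*r + tot > 10 and (3*r <= 17 or r != -3 or 2*g = 4).
Before skip: (1/3)*r + tot > 10 and (3*r <= 17 or r != -3 or 2*g = 4)
Before skip: (1/3)*r + tot > 10 and (3*r <= 17 or r != -3 or 2*g = 4)
Before p := g: (1/3)*r + tot > 10 and (3*r <= 17 or r != -3 or 2*g = 4)
Before assert 3*p < p - p: 3*p < 0 and (1/3)*r + tot > 10 and (3*r <= 17 or r != -3 or 2*g = 4)
The weakest precondition is 3*p < 0 and (1/3)*r + tot > 10 and (3*r <= 17 or r != -3 or 2*g = 4).
Check whether 3*p < 0 and (1/3)*r + tot > 6 and (3*r <= 17 or r != -3 or 2*g = 4) implies it.
Countermodel: at the initial state g = 0, p = -1, r = 19, tot = 0, the precondition holds but the weakest precondition fails.
Answer: invalid


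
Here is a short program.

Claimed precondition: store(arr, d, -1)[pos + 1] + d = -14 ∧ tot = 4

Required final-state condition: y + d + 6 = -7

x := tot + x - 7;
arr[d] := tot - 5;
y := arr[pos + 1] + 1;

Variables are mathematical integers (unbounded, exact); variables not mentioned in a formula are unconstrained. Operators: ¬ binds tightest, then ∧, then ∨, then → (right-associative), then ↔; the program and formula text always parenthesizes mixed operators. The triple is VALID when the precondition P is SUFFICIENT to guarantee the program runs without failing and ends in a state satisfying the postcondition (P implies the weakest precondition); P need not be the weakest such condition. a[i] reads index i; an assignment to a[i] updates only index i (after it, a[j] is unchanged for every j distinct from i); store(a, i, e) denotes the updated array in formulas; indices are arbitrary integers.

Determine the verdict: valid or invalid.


Working backward. After the program, the postcondition y + d + 6 = -7 must hold; in canonical form it is d + y = -13.
Before y := arr[pos + 1] + 1: arr[pos + 1] + d = -14
Before arr[d] := tot - 5: store(arr, d, tot - 5)[pos + 1] + d = -14
Before x := tot + x - 7: store(arr, d, tot - 5)[pos + 1] + d = -14
The weakest precondition is store(arr, d, tot - 5)[pos + 1] + d = -14.
Check whether store(arr, d, -1)[pos + 1] + d = -14 ∧ tot = 4 implies it.
Every state satisfying the precondition satisfies the weakest precondition: the implication holds.
Answer: valid


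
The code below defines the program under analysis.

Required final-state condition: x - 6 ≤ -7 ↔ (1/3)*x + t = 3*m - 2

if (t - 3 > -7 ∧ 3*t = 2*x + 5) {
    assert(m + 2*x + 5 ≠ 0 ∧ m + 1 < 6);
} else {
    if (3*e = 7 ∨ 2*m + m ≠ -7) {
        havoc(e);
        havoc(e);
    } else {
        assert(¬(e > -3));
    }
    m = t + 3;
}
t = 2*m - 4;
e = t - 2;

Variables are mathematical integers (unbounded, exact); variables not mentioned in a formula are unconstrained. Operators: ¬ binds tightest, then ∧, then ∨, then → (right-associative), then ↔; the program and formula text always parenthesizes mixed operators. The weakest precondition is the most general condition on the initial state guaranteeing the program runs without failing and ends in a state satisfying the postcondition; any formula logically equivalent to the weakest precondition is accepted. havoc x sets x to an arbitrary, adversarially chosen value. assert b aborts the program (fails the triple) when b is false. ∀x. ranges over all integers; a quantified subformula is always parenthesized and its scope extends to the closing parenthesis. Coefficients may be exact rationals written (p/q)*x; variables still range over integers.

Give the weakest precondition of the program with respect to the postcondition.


Working backward. After the program, the postcondition x - 6 ≤ -7 ↔ (1/3)*x + t = 3*m - 2 must hold; in canonical form it is x ≤ -1 ↔ t + (1/3)*x = 3*m - 2.
Before e := t - 2: x ≤ -1 ↔ t + (1/3)*x = 3*m - 2
Before t := 2*m - 4: x ≤ -1 ↔ (1/3)*x = m + 2
Then branch requires m + 2*x ≠ -5 ∧ m < 5 ∧ (x ≤ -1 ↔ (1/3)*x = m + 2); else branch requires ((3*e = 7 ∨ 3*m ≠ -7) → (x ≤ -1 ↔ (1/3)*x = t + 5)) ∧ ((¬(3*e = 7 ∨ 3*m ≠ -7)) → ((¬(e > -3)) ∧ (x ≤ -1 ↔ (1/3)*x = t + 5))).
Before the if: ((t > -4 ∧ 3*t = 2*x + 5) → (m + 2*x ≠ -5 ∧ m < 5 ∧ (x ≤ -1 ↔ (1/3)*x = m + 2))) ∧ ((¬(t > -4 ∧ 3*t = 2*x + 5)) → (((3*e = 7 ∨ 3*m ≠ -7) → (x ≤ -1 ↔ (1/3)*x = t + 5)) ∧ ((¬(3*e = 7 ∨ 3*m ≠ -7)) → ((¬(e > -3)) ∧ (x ≤ -1 ↔ (1/3)*x = t + 5)))))
Answer: WP = ((t > -4 ∧ 3*t = 2*x + 5) → (m + 2*x ≠ -5 ∧ m < 5 ∧ (x ≤ -1 ↔ (1/3)*x = m + 2))) ∧ ((¬(t > -4 ∧ 3*t = 2*x + 5)) → (((3*e = 7 ∨ 3*m ≠ -7) → (x ≤ -1 ↔ (1/3)*x = t + 5)) ∧ ((¬(3*e = 7 ∨ 3*m ≠ -7)) → ((¬(e > -3)) ∧ (x ≤ -1 ↔ (1/3)*x = t + 5)))))


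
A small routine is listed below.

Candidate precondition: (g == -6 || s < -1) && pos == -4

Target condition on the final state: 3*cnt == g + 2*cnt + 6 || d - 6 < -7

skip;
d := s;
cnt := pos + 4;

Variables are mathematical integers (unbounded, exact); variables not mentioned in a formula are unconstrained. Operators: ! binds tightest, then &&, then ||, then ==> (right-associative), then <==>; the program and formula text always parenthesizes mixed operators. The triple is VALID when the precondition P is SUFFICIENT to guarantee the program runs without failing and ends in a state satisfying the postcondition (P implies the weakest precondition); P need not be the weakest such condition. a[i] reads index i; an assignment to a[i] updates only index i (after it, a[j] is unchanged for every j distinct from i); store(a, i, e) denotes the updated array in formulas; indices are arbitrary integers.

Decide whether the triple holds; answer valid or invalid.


Working backward. After the program, the postcondition 3*cnt == g + 2*cnt + 6 || d - 6 < -7 must hold; in canonical form it is cnt == g + 6 || d < -1.
Before cnt := pos + 4: pos == g + 2 || d < -1
Before d := s: pos == g + 2 || s < -1
Before skip: pos == g + 2 || s < -1
The weakest precondition is pos == g + 2 || s < -1.
Check whether (g == -6 || s < -1) && pos == -4 implies it.
Every state satisfying the precondition satisfies the weakest precondition: the implication holds.
Answer: valid


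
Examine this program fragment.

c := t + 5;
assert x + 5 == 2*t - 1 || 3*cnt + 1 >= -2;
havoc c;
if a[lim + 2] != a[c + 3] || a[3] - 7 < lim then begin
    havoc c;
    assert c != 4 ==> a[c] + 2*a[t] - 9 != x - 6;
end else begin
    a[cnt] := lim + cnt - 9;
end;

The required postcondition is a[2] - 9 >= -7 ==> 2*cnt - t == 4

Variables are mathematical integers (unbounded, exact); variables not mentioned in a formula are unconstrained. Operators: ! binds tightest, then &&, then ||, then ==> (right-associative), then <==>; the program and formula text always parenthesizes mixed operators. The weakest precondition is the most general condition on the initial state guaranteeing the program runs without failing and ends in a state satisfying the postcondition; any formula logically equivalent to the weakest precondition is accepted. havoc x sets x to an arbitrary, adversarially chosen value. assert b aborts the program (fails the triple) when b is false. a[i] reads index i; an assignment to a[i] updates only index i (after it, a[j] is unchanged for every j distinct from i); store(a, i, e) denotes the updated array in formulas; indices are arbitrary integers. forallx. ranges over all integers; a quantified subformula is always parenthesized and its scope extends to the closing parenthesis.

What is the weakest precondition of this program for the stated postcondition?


Working backward. After the program, the postcondition a[2] - 9 >= -7 ==> 2*cnt - t == 4 must hold; in canonical form it is a[2] >= 2 ==> 2*cnt == t + 4.
Then branch requires forall c_1. ((c_1 != 4 ==> a[c_1] + 2*a[t] != x + 3) && (a[2] >= 2 ==> 2*cnt == t + 4)); else branch requires store(a, cnt, cnt + lim - 9)[2] >= 2 ==> 2*cnt == t + 4.
Before the if: ((a[lim + 2] != a[c + 3] || a[3] < lim + 7) ==> (forall c_1. ((c_1 != 4 ==> a[c_1] + 2*a[t] != x + 3) && (a[2] >= 2 ==> 2*cnt == t + 4)))) && ((!(a[lim + 2] != a[c + 3] || a[3] < lim + 7)) ==> (store(a, cnt, cnt + lim - 9)[2] >= 2 ==> 2*cnt == t + 4))
Before havoc c: forall c_2. (((a[lim + 2] != a[c_2 + 3] || a[3] < lim + 7) ==> (forall c_1. ((c_1 != 4 ==> a[c_1] + 2*a[t] != x + 3) && (a[2] >= 2 ==> 2*cnt == t + 4)))) && ((!(a[lim + 2] != a[c_2 + 3] || a[3] < lim + 7)) ==> (store(a, cnt, cnt + lim - 9)[2] >= 2 ==> 2*cnt == t + 4)))
Before assert x + 5 == 2*t - 1 || 3*cnt + 1 >= -2: (x == 2*t - 6 || 3*cnt >= -3) && (forall c_2. (((a[lim + 2] != a[c_2 + 3] || a[3] < lim + 7) ==> (forall c_1. ((c_1 != 4 ==> a[c_1] + 2*a[t] != x + 3) && (a[2] >= 2 ==> 2*cnt == t + 4)))) && ((!(a[lim + 2] != a[c_2 + 3] || a[3] < lim + 7)) ==> (store(a, cnt, cnt + lim - 9)[2] >= 2 ==> 2*cnt == t + 4))))
Before c := t + 5: (x == 2*t - 6 || 3*cnt >= -3) && (forall c_2. (((a[lim + 2] != a[c_2 + 3] || a[3] < lim + 7) ==> (forall c_1. ((c_1 != 4 ==> a[c_1] + 2*a[t] != x + 3) && (a[2] >= 2 ==> 2*cnt == t + 4)))) && ((!(a[lim + 2] != a[c_2 + 3] || a[3] < lim + 7)) ==> (store(a, cnt, cnt + lim - 9)[2] >= 2 ==> 2*cnt == t + 4))))
Answer: WP = (x == 2*t - 6 || 3*cnt >= -3) && (forall c_2. (((a[lim + 2] != a[c_2 + 3] || a[3] < lim + 7) ==> (forall c_1. ((c_1 != 4 ==> a[c_1] + 2*a[t] != x + 3) && (a[2] >= 2 ==> 2*cnt == t + 4)))) && ((!(a[lim + 2] != a[c_2 + 3] || a[3] < lim + 7)) ==> (store(a, cnt, cnt + lim - 9)[2] >= 2 ==> 2*cnt == t + 4))))


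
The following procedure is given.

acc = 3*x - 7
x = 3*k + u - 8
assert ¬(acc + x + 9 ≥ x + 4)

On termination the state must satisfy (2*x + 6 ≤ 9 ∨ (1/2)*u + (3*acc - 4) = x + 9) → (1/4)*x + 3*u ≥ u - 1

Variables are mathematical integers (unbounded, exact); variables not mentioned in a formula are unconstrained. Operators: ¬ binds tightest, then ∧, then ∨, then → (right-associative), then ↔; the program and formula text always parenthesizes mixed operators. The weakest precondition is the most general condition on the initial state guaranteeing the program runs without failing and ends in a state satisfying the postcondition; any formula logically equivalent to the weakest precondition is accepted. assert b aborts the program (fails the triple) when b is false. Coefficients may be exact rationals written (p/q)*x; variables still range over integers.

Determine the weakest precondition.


Working backward. After the program, the postcondition (2*x + 6 ≤ 9 ∨ (1/2)*u + (3*acc - 4) = x + 9) → (1/4)*x + 3*u ≥ u - 1 must hold; in canonical form it is (2*x ≤ 3 ∨ 3*acc + (1/2)*u = x + 13) → 2*u + (1/4)*x ≥ -1.
Before assert ¬(acc + x + 9 ≥ x + 4): (¬(acc ≥ -5)) ∧ ((2*x ≤ 3 ∨ 3*acc + (1/2)*u = x + 13) → 2*u + (1/4)*x ≥ -1)
Before x := 3*k + u - 8: (¬(acc ≥ -5)) ∧ ((6*k + 2*u ≤ 19 ∨ 3*acc = 3*k + (1/2)*u + 5) → (3/4)*k + (9/4)*u ≥ 1)
Before acc := 3*x - 7: (¬(3*x ≥ 2)) ∧ ((6*k + 2*u ≤ 19 ∨ 9*x = 3*k + (1/2)*u + 26) → (3/4)*k + (9/4)*u ≥ 1)
Answer: WP = (¬(3*x ≥ 2)) ∧ ((6*k + 2*u ≤ 19 ∨ 9*x = 3*k + (1/2)*u + 26) → (3/4)*k + (9/4)*u ≥ 1)


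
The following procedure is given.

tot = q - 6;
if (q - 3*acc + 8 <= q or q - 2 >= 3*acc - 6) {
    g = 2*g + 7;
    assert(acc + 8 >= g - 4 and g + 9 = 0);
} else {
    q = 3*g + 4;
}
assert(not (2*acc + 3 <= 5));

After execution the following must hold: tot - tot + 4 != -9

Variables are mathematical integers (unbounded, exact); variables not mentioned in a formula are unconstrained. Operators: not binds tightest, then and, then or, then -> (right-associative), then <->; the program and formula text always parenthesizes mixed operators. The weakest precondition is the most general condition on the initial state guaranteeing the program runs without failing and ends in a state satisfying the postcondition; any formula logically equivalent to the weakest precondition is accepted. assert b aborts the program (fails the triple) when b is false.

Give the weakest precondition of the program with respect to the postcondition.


Working backward. After the program, the postcondition tot - tot + 4 != -9 must hold; in canonical form it is true.
Before assert not (2*acc + 3 <= 5): not (2*acc <= 2)
Then branch requires acc >= 2*g - 5 and 2*g = -16 and (not (2*acc <= 2)); else branch requires not (2*acc <= 2).
Before the if: ((3*acc >= 8 or q >= 3*acc - 4) -> (acc >= 2*g - 5 and 2*g = -16 and (not (2*acc <= 2)))) and ((not (3*acc >= 8 or q >= 3*acc - 4)) -> (not (2*acc <= 2)))
Before tot := q - 6: ((3*acc >= 8 or q >= 3*acc - 4) -> (acc >= 2*g - 5 and 2*g = -16 and (not (2*acc <= 2)))) and ((not (3*acc >= 8 or q >= 3*acc - 4)) -> (not (2*acc <= 2)))
Answer: WP = ((3*acc >= 8 or q >= 3*acc - 4) -> (acc >= 2*g - 5 and 2*g = -16 and (not (2*acc <= 2)))) and ((not (3*acc >= 8 or q >= 3*acc - 4)) -> (not (2*acc <= 2)))


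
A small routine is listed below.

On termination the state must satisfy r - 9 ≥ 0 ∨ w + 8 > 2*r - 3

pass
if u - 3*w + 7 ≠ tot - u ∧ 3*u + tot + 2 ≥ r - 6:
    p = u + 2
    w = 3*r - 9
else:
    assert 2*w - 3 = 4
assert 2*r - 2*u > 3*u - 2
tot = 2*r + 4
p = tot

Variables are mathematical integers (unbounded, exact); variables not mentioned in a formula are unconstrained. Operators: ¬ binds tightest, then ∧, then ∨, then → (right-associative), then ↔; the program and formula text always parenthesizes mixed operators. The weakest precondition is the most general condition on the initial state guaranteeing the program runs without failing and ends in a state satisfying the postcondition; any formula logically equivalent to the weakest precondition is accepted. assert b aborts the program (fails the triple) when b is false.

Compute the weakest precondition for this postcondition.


Working backward. After the program, the postcondition r - 9 ≥ 0 ∨ w + 8 > 2*r - 3 must hold; in canonical form it is r ≥ 9 ∨ w > 2*r - 11.
Before p := tot: r ≥ 9 ∨ w > 2*r - 11
Before tot := 2*r + 4: r ≥ 9 ∨ w > 2*r - 11
Before assert 2*r - 2*u > 3*u - 2: 2*r > 5*u - 2 ∧ (r ≥ 9 ∨ w > 2*r - 11)
Then branch requires 2*r > 5*u - 2 ∧ (r ≥ 9 ∨ r > -2); else branch requires 2*w = 7 ∧ 2*r > 5*u - 2 ∧ (r ≥ 9 ∨ w > 2*r - 11).
Before the if: ((2*u ≠ tot + 3*w - 7 ∧ tot + 3*u ≥ r - 8) → (2*r > 5*u - 2 ∧ (r ≥ 9 ∨ r > -2))) ∧ ((¬(2*u ≠ tot + 3*w - 7 ∧ tot + 3*u ≥ r - 8)) → (2*w = 7 ∧ 2*r > 5*u - 2 ∧ (r ≥ 9 ∨ w > 2*r - 11)))
Before skip: ((2*u ≠ tot + 3*w - 7 ∧ tot + 3*u ≥ r - 8) → (2*r > 5*u - 2 ∧ (r ≥ 9 ∨ r > -2))) ∧ ((¬(2*u ≠ tot + 3*w - 7 ∧ tot + 3*u ≥ r - 8)) → (2*w = 7 ∧ 2*r > 5*u - 2 ∧ (r ≥ 9 ∨ w > 2*r - 11)))
Answer: WP = ((2*u ≠ tot + 3*w - 7 ∧ tot + 3*u ≥ r - 8) → (2*r > 5*u - 2 ∧ (r ≥ 9 ∨ r > -2))) ∧ ((¬(2*u ≠ tot + 3*w - 7 ∧ tot + 3*u ≥ r - 8)) → (2*w = 7 ∧ 2*r > 5*u - 2 ∧ (r ≥ 9 ∨ w > 2*r - 11)))
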